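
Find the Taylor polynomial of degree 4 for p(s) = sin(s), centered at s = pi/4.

Use the known series and substitute for the argument.
p(pi/4) = sqrt(2)/2
p′(pi/4) = sqrt(2)/2
p′′(pi/4) = -sqrt(2)/2
p′′′(pi/4) = -sqrt(2)/2
p^(4)(pi/4) = sqrt(2)/2

sqrt(2)*(s - pi/4)^4/48 - sqrt(2)*(s - pi/4)^3/12 - sqrt(2)*(s - pi/4)^2/4 + sqrt(2)*(s - pi/4)/2 + sqrt(2)/2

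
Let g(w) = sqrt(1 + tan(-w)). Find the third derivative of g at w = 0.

-11/8

Plug the Maclaurin series of the inner function into that of the outer and collect terms.
The coefficient of w^3 in the expansion is -11/48, so g′′′(0) = 3! * (-11/48) = -11/8.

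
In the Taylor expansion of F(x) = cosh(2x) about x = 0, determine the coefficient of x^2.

Compute the successive derivatives at the expansion point and divide by k!.
F(0) = 1
F′(0) = 0
F′′(0) = 4

2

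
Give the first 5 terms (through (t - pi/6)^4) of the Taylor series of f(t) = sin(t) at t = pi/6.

Differentiate repeatedly and evaluate at the center.

(t - pi/6)^4/48 - sqrt(3)*(t - pi/6)^3/12 - (t - pi/6)^2/4 + sqrt(3)*(t - pi/6)/2 + 1/2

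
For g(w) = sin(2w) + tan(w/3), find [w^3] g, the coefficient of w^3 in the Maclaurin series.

-107/81

Expand each term separately and add.
g(0) = 0
g′(0) = 7/3
g′′(0) = 0
g′′′(0) = -214/27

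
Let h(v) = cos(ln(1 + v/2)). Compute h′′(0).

-1/4

Compose series: expand the inner function first, then feed it into the outer expansion.
The coefficient of v^2 in the expansion is -1/8, so h′′(0) = 2! * (-1/8) = -1/4.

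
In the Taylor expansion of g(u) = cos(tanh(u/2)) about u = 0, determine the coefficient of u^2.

-1/8

Compose series: expand the inner function first, then feed it into the outer expansion.
g(0) = 1
g′(0) = 0
g′′(0) = -1/4
So c_2 = g′′(0)/2! = -1/8.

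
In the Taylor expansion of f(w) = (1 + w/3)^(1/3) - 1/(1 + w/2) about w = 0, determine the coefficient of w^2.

-85/324

Combine the two series term by term.
[w^0] = 0;  [w^1] = 11/18;  [w^2] = -85/324.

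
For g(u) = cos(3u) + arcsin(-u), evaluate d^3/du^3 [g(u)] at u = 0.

Combine the two series term by term.
From the series, [u^3] g = -1/6; multiply by 3! = 6 to get -1.

-1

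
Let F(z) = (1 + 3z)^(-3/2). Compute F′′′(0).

-2835/8

Use the known series and substitute for the argument.
From the series, [z^3] F = -945/16; multiply by 3! = 6 to get -2835/8.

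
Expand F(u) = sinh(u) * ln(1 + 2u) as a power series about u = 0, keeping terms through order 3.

-2*u^3 + 2*u^2

Take the Cauchy product of the two expansions.
F(0) = 0
F′(0) = 0
F′′(0) = 4
F′′′(0) = -12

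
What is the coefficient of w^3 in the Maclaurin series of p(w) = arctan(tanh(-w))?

2/3

Compose series: expand the inner function first, then feed it into the outer expansion.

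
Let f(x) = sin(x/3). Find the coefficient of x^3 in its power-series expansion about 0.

-1/162

c_3 = f′′′(0)/3! = -1/162.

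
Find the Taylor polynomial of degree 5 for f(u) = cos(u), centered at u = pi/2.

[(u - pi/2)^0] = 0;  [(u - pi/2)^1] = -1;  [(u - pi/2)^2] = 0;  [(u - pi/2)^3] = 1/6;  [(u - pi/2)^4] = 0;  [(u - pi/2)^5] = -1/120.

-(u - pi/2)^5/120 + (u - pi/2)^3/6 - (u - pi/2)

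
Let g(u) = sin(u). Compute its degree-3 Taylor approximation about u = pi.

(u - pi)^3/6 - (u - pi)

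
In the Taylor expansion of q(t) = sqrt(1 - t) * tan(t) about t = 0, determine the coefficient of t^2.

-1/2

Take the Cauchy product of the two expansions.
q(0) = 0
q′(0) = 1
q′′(0) = -1
So c_2 = q′′(0)/2! = -1/2.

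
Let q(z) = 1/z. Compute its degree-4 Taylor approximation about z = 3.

q(3) = 1/3
q′(3) = -1/9
q′′(3) = 2/27
q′′′(3) = -2/27
q^(4)(3) = 8/81

(z - 3)^4/243 - (z - 3)^3/81 + (z - 3)^2/27 - (z - 3)/9 + 1/3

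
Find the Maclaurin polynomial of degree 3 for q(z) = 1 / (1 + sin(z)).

Expand as Σ (-1)^k u^k with u equal to the inner function's series.
q(0) = 1
q′(0) = -1
q′′(0) = 2
q′′′(0) = -5

-5*z^3/6 + z^2 - z + 1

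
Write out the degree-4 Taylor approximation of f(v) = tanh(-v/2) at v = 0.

f(0) = 0
f′(0) = -1/2
f′′(0) = 0
f′′′(0) = 1/4
f^(4)(0) = 0

v^3/24 - v/2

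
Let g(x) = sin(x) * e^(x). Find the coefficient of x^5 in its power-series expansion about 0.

Take the Cauchy product of the two expansions.
g(0) = 0
g′(0) = 1
g′′(0) = 2
g′′′(0) = 2
g^(4)(0) = 0
g^(5)(0) = -4
So c_5 = g^(5)(0)/5! = -1/30.

-1/30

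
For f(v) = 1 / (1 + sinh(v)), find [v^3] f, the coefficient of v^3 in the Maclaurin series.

Expand as Σ (-1)^k u^k with u equal to the inner function's series.
So c_3 = f′′′(0)/3! = -7/6.

-7/6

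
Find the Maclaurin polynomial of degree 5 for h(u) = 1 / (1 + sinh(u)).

-181*u^5/120 + 4*u^4/3 - 7*u^3/6 + u^2 - u + 1

Expand as Σ (-1)^k u^k with u equal to the inner function's series.
h(0) = 1
h′(0) = -1
h′′(0) = 2
h′′′(0) = -7
h^(4)(0) = 32
h^(5)(0) = -181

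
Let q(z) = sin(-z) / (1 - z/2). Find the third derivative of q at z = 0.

-1/2

Take the Cauchy product of the two expansions.
The coefficient of z^3 in the expansion is -1/12, so q′′′(0) = 3! * (-1/12) = -1/2.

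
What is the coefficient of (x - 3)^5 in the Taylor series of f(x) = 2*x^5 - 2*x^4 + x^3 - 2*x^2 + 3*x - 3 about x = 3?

2

[(x - 3)^0] = 339;  [(x - 3)^1] = 612;  [(x - 3)^2] = 439;  [(x - 3)^3] = 157;  [(x - 3)^4] = 28;  [(x - 3)^5] = 2.
So c_5 = f^(5)(3)/5! = 2.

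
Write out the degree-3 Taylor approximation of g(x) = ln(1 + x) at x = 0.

x^3/3 - x^2/2 + x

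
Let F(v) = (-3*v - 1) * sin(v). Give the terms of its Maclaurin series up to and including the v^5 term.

-v^5/120 + v^4/2 + v^3/6 - 3*v^2 - v

Distribute the polynomial across the series and collect like powers.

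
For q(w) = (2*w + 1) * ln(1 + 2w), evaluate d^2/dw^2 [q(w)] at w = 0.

4

Shift and add copies of the series according to the polynomial's terms.
The coefficient of w^2 in the expansion is 2, so q′′(0) = 2! * (2) = 4.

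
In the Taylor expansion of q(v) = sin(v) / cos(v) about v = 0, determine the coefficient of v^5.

Invert the denominator's series and multiply.
q(0) = 0
q′(0) = 1
q′′(0) = 0
q′′′(0) = 2
q^(4)(0) = 0
q^(5)(0) = 16

2/15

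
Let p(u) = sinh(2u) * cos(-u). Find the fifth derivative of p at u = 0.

-38

Write out both Maclaurin series and multiply, keeping only the needed powers.
From the series, [u^5] p = -19/60; multiply by 5! = 120 to get -38.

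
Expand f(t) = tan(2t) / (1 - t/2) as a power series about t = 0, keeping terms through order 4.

19*t^4/12 + 19*t^3/6 + t^2 + 2*t

Take the Cauchy product of the two expansions.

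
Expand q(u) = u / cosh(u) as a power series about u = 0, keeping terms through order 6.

5*u^5/24 - u^3/2 + u

Divide the numerator series by the denominator series (power-series long division).
q(0) = 0
q′(0) = 1
q′′(0) = 0
q′′′(0) = -3
q^(4)(0) = 0
q^(5)(0) = 25
q^(6)(0) = 0
Then c_k = q^(k)(0)/k! gives each Taylor coefficient.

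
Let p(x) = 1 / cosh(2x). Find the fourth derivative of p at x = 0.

Write the quotient as an unknown series and match coefficients against numerator = denominator · series.
The coefficient of x^4 in the expansion is 10/3, so p^(4)(0) = 4! * (10/3) = 80.

80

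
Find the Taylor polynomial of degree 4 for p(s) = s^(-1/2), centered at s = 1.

p(1) = 1
p′(1) = -1/2
p′′(1) = 3/4
p′′′(1) = -15/8
p^(4)(1) = 105/16
Then c_k = p^(k)(1)/k! gives each Taylor coefficient.

35*(s - 1)^4/128 - 5*(s - 1)^3/16 + 3*(s - 1)^2/8 - (s - 1)/2 + 1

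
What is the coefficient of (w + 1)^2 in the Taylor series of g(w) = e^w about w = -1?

e^(-1)/2

[(w + 1)^0] = e^(-1);  [(w + 1)^1] = e^(-1);  [(w + 1)^2] = e^(-1)/2.
So c_2 = g′′(-1)/2! = e^(-1)/2.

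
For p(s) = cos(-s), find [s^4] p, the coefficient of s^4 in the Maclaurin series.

1/24

Differentiate repeatedly and evaluate at the center.
p(0) = 1
p′(0) = 0
p′′(0) = -1
p′′′(0) = 0
p^(4)(0) = 1
Then c_k = p^(k)(0)/k! gives each Taylor coefficient.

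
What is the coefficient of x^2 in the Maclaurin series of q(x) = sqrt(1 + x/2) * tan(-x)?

-1/4

Take the Cauchy product of the two expansions.
q(0) = 0
q′(0) = -1
q′′(0) = -1/2
So c_2 = q′′(0)/2! = -1/4.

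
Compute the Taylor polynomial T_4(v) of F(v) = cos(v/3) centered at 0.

v^4/1944 - v^2/18 + 1

Apply the Taylor formula c_k = f^(k)(a)/k!.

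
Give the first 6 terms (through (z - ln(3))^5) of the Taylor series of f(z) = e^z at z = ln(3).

Apply the Taylor formula c_k = f^(k)(a)/k!.
f(ln(3)) = 3
f′(ln(3)) = 3
f′′(ln(3)) = 3
f′′′(ln(3)) = 3
f^(4)(ln(3)) = 3
f^(5)(ln(3)) = 3
Dividing each by k! gives the coefficients c_0, ..., c_5.

(z - ln(3))^5/40 + (z - ln(3))^4/8 + (z - ln(3))^3/2 + 3*(z - ln(3))^2/2 + 3*(z - ln(3)) + 3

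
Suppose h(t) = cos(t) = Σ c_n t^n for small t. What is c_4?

1/24

h(0) = 1
h′(0) = 0
h′′(0) = -1
h′′′(0) = 0
h^(4)(0) = 1
So c_4 = h^(4)(0)/4! = 1/24.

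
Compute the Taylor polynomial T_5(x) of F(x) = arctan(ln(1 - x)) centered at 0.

11*x^5/60 + x^4/4 - x^2/2 - x

Let u equal the inner series; expand the outer function in u and truncate.
[x^0] = 0;  [x^1] = -1;  [x^2] = -1/2;  [x^3] = 0;  [x^4] = 1/4;  [x^5] = 11/60.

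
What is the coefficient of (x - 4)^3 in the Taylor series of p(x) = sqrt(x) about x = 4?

p(4) = 2
p′(4) = 1/4
p′′(4) = -1/32
p′′′(4) = 3/256
So c_3 = p′′′(4)/3! = 1/512.

1/512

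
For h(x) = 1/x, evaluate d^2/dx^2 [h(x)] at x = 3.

The coefficient of (x - 3)^2 in the expansion is 1/27, so h′′(3) = 2! * (1/27) = 2/27.

2/27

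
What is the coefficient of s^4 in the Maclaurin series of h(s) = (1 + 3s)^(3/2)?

Compute the successive derivatives at the expansion point and divide by k!.

243/128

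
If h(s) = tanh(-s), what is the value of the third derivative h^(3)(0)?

From the series, [s^3] h = 1/3; multiply by 3! = 6 to get 2.

2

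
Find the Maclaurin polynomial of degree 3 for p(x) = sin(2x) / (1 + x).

Take the Cauchy product of the two expansions.
p(0) = 0
p′(0) = 2
p′′(0) = -4
p′′′(0) = 4
Then c_k = p^(k)(0)/k! gives each Taylor coefficient.

2*x^3/3 - 2*x^2 + 2*x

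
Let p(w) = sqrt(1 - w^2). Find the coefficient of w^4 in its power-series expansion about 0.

p(0) = 1
p′(0) = 0
p′′(0) = -1
p′′′(0) = 0
p^(4)(0) = -3

-1/8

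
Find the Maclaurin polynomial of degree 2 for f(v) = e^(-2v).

2*v^2 - 2*v + 1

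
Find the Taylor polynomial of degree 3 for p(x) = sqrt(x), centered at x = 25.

(x - 25)^3/50000 - (x - 25)^2/1000 + (x - 25)/10 + 5

[(x - 25)^0] = 5;  [(x - 25)^1] = 1/10;  [(x - 25)^2] = -1/1000;  [(x - 25)^3] = 1/50000.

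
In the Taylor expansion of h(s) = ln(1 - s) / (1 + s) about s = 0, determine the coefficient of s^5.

-47/60

Multiply the two series term by term and collect like powers.
[s^0] = 0;  [s^1] = -1;  [s^2] = 1/2;  [s^3] = -5/6;  [s^4] = 7/12;  [s^5] = -47/60.
So c_5 = h^(5)(0)/5! = -47/60.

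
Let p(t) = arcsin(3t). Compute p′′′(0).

From the series, [t^3] p = 9/2; multiply by 3! = 6 to get 27.

27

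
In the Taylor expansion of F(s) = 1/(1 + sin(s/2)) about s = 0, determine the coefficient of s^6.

17/2880

Compose series: expand the inner function first, then feed it into the outer expansion.
F(0) = 1
F′(0) = -1/2
F′′(0) = 1/2
F′′′(0) = -5/8
F^(4)(0) = 1
F^(5)(0) = -61/32
F^(6)(0) = 17/4
Dividing each by k! gives the coefficients c_0, ..., c_6.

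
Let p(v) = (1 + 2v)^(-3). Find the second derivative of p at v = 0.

From the series, [v^2] p = 24; multiply by 2! = 2 to get 48.

48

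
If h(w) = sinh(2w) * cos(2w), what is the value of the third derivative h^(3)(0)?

-16

Expand each factor separately, then convolve coefficients.
The coefficient of w^3 in the expansion is -8/3, so h′′′(0) = 3! * (-8/3) = -16.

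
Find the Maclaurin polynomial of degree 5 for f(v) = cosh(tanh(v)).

Let u equal the inner series; expand the outer function in u and truncate.

-7*v^4/24 + v^2/2 + 1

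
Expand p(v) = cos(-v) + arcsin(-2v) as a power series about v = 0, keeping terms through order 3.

Expand each term separately and add.
p(0) = 1
p′(0) = -2
p′′(0) = -1
p′′′(0) = -8
The Taylor polynomial is Σ p^(k)(0)/k! · v^k.

-4*v^3/3 - v^2/2 - 2*v + 1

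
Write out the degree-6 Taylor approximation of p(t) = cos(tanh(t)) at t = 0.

Plug the Maclaurin series of the inner function into that of the outer and collect terms.

-59*t^6/240 + 3*t^4/8 - t^2/2 + 1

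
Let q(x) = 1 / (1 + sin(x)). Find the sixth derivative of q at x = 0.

272

Expand as Σ (-1)^k u^k with u equal to the inner function's series.
From the series, [x^6] q = 17/45; multiply by 6! = 720 to get 272.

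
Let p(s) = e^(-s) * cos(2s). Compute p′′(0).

Multiply the two series term by term and collect like powers.
The coefficient of s^2 in the expansion is -3/2, so p′′(0) = 2! * (-3/2) = -3.

-3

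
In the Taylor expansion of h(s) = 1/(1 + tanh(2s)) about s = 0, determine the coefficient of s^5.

-64/15

Plug the Maclaurin series of the inner function into that of the outer and collect terms.
[s^0] = 1;  [s^1] = -2;  [s^2] = 4;  [s^3] = -16/3;  [s^4] = 16/3;  [s^5] = -64/15.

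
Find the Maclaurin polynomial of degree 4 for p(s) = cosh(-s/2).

s^4/384 + s^2/8 + 1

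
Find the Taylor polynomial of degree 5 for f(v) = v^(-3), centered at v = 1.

-21*(v - 1)^5 + 15*(v - 1)^4 - 10*(v - 1)^3 + 6*(v - 1)^2 - 3*(v - 1) + 1

f(1) = 1
f′(1) = -3
f′′(1) = 12
f′′′(1) = -60
f^(4)(1) = 360
f^(5)(1) = -2520
Dividing each by k! gives the coefficients c_0, ..., c_5.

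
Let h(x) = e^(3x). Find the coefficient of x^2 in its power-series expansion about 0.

9/2

Apply the Taylor formula c_k = f^(k)(a)/k!.
[x^0] = 1;  [x^1] = 3;  [x^2] = 9/2.
So c_2 = h′′(0)/2! = 9/2.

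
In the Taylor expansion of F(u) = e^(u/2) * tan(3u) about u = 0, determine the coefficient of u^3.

75/8

Take the Cauchy product of the two expansions.
F(0) = 0
F′(0) = 3
F′′(0) = 3
F′′′(0) = 225/4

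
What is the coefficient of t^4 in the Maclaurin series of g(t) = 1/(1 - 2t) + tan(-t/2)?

16

Add the two expansions coefficient-wise.
g(0) = 1
g′(0) = 3/2
g′′(0) = 8
g′′′(0) = 191/4
g^(4)(0) = 384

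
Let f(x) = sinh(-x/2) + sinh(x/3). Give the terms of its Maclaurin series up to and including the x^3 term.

-19*x^3/1296 - x/6

Add the two expansions coefficient-wise.
f(0) = 0
f′(0) = -1/6
f′′(0) = 0
f′′′(0) = -19/216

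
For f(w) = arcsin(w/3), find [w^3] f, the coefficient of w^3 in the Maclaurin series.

Differentiate repeatedly and evaluate at the center.
f(0) = 0
f′(0) = 1/3
f′′(0) = 0
f′′′(0) = 1/27
Then c_k = f^(k)(0)/k! gives each Taylor coefficient.

1/162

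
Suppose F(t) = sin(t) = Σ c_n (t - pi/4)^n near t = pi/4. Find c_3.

-sqrt(2)/12

[(t - pi/4)^0] = sqrt(2)/2;  [(t - pi/4)^1] = sqrt(2)/2;  [(t - pi/4)^2] = -sqrt(2)/4;  [(t - pi/4)^3] = -sqrt(2)/12.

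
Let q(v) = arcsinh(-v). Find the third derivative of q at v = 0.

From the series, [v^3] q = 1/6; multiply by 3! = 6 to get 1.

1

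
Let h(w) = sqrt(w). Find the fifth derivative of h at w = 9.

35/209952

Compute the successive derivatives at the expansion point and divide by k!.
From the series, [(w - 9)^5] h = 7/5038848; multiply by 5! = 120 to get 35/209952.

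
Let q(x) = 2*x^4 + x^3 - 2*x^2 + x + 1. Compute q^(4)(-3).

From the series, [(x + 3)^4] q = 2; multiply by 4! = 24 to get 48.

48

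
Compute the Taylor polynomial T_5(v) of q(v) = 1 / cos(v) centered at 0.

Divide the numerator series by the denominator series (power-series long division).
q(0) = 1
q′(0) = 0
q′′(0) = 1
q′′′(0) = 0
q^(4)(0) = 5
q^(5)(0) = 0
The Taylor polynomial is Σ q^(k)(0)/k! · v^k.

5*v^4/24 + v^2/2 + 1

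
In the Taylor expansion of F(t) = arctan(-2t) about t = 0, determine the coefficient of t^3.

8/3

Compute the successive derivatives at the expansion point and divide by k!.
[t^0] = 0;  [t^1] = -2;  [t^2] = 0;  [t^3] = 8/3.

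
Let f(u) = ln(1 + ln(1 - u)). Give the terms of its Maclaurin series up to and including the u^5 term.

Plug the Maclaurin series of the inner function into that of the outer and collect terms.

-19*u^5/10 - 35*u^4/24 - 7*u^3/6 - u^2 - u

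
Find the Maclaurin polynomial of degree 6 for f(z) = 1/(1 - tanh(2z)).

128*z^6/45 + 64*z^5/15 + 16*z^4/3 + 16*z^3/3 + 4*z^2 + 2*z + 1

Compose series: expand the inner function first, then feed it into the outer expansion.
f(0) = 1
f′(0) = 2
f′′(0) = 8
f′′′(0) = 32
f^(4)(0) = 128
f^(5)(0) = 512
f^(6)(0) = 2048
Dividing each by k! gives the coefficients c_0, ..., c_6.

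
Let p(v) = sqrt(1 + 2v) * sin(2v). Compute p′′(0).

Multiply the two series term by term and collect like powers.
The coefficient of v^2 in the expansion is 2, so p′′(0) = 2! * (2) = 4.

4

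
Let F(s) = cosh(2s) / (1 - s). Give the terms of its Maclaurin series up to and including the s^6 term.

169*s^6/45 + 11*s^5/3 + 11*s^4/3 + 3*s^3 + 3*s^2 + s + 1

Expand each factor separately, then convolve coefficients.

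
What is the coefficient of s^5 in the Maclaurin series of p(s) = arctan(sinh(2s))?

4/3

Plug the Maclaurin series of the inner function into that of the outer and collect terms.
p(0) = 0
p′(0) = 2
p′′(0) = 0
p′′′(0) = -8
p^(4)(0) = 0
p^(5)(0) = 160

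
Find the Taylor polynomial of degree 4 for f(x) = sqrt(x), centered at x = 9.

-5*(x - 9)^4/279936 + (x - 9)^3/3888 - (x - 9)^2/216 + (x - 9)/6 + 3

Compute the successive derivatives at the expansion point and divide by k!.
f(9) = 3
f′(9) = 1/6
f′′(9) = -1/108
f′′′(9) = 1/648
f^(4)(9) = -5/11664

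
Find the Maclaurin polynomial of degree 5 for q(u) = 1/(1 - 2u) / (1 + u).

Expand each factor separately, then convolve coefficients.
q(0) = 1
q′(0) = 1
q′′(0) = 6
q′′′(0) = 30
q^(4)(0) = 264
q^(5)(0) = 2520

21*u^5 + 11*u^4 + 5*u^3 + 3*u^2 + u + 1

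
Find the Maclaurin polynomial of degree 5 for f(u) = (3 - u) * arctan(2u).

96*u^5/5 + 8*u^4/3 - 8*u^3 - 2*u^2 + 6*u

Shift and add copies of the series according to the polynomial's terms.
[u^0] = 0;  [u^1] = 6;  [u^2] = -2;  [u^3] = -8;  [u^4] = 8/3;  [u^5] = 96/5.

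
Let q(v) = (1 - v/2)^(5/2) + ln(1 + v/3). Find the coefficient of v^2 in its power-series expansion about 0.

Expand each term separately and add.
q(0) = 1
q′(0) = -11/12
q′′(0) = 119/144
So c_2 = q′′(0)/2! = 119/288.

119/288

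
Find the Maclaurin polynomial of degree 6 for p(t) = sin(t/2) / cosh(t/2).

Divide the numerator series by the denominator series (power-series long division).

3*t^5/320 - t^3/12 + t/2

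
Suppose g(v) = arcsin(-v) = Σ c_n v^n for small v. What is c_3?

-1/6

Use the known series and substitute for the argument.
g(0) = 0
g′(0) = -1
g′′(0) = 0
g′′′(0) = -1
Then c_k = g^(k)(0)/k! gives each Taylor coefficient.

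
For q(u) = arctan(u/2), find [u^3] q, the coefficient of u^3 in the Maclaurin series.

-1/24

Apply the Taylor formula c_k = f^(k)(a)/k!.
q(0) = 0
q′(0) = 1/2
q′′(0) = 0
q′′′(0) = -1/4
Then c_k = q^(k)(0)/k! gives each Taylor coefficient.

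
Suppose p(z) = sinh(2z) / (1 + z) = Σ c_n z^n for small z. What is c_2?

Take the Cauchy product of the two expansions.
So c_2 = p′′(0)/2! = -2.

-2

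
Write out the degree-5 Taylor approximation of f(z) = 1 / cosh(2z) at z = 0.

Invert the denominator's series and multiply.

10*z^4/3 - 2*z^2 + 1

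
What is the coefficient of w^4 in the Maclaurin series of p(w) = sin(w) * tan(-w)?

Multiply the two series term by term and collect like powers.
[w^0] = 0;  [w^1] = 0;  [w^2] = -1;  [w^3] = 0;  [w^4] = -1/6.

-1/6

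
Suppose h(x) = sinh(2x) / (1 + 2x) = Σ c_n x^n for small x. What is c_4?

Expand each factor separately, then convolve coefficients.
[x^0] = 0;  [x^1] = 2;  [x^2] = -4;  [x^3] = 28/3;  [x^4] = -56/3.

-56/3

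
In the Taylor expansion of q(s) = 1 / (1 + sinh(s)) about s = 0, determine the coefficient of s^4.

4/3

Expand as Σ (-1)^k u^k with u equal to the inner function's series.
[s^0] = 1;  [s^1] = -1;  [s^2] = 1;  [s^3] = -7/6;  [s^4] = 4/3.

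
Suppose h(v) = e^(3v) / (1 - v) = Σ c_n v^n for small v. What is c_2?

17/2

Expand each factor separately, then convolve coefficients.
[v^0] = 1;  [v^1] = 4;  [v^2] = 17/2.
So c_2 = h′′(0)/2! = 17/2.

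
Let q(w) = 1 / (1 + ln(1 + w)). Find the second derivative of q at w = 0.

3

Write 1/(1+u) = 1 - u + u^2 - u^3 + ... and substitute the series for u.
The coefficient of w^2 in the expansion is 3/2, so q′′(0) = 2! * (3/2) = 3.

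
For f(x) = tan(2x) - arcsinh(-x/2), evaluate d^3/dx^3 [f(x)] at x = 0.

127/8

Expand each term separately and add.
The coefficient of x^3 in the expansion is 127/48, so f′′′(0) = 3! * (127/48) = 127/8.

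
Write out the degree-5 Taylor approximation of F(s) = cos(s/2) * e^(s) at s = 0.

Multiply the two series term by term and collect like powers.
F(0) = 1
F′(0) = 1
F′′(0) = 3/4
F′′′(0) = 1/4
F^(4)(0) = -7/16
F^(5)(0) = -19/16
The Taylor polynomial is Σ F^(k)(0)/k! · s^k.

-19*s^5/1920 - 7*s^4/384 + s^3/24 + 3*s^2/8 + s + 1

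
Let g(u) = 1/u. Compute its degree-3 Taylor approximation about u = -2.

g(-2) = -1/2
g′(-2) = -1/4
g′′(-2) = -1/4
g′′′(-2) = -3/8
The Taylor polynomial is Σ g^(k)(-2)/k! · (u + 2)^k.

-(u + 2)^3/16 - (u + 2)^2/8 - (u + 2)/4 - 1/2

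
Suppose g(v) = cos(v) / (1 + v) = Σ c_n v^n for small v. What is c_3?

-1/2

Write out both Maclaurin series and multiply, keeping only the needed powers.
g(0) = 1
g′(0) = -1
g′′(0) = 1
g′′′(0) = -3
Dividing each by k! gives the coefficients c_0, ..., c_3.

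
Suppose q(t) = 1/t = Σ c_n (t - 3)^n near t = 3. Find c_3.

Apply the Taylor formula c_k = f^(k)(a)/k!.

-1/81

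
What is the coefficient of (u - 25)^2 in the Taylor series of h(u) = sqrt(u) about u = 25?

-1/1000

h(25) = 5
h′(25) = 1/10
h′′(25) = -1/500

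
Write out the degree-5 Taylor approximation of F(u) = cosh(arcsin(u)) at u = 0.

5*u^4/24 + u^2/2 + 1

Let u equal the inner series; expand the outer function in u and truncate.
F(0) = 1
F′(0) = 0
F′′(0) = 1
F′′′(0) = 0
F^(4)(0) = 5
F^(5)(0) = 0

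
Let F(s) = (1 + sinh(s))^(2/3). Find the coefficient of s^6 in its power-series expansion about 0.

-1247/32805

Compose series: expand the inner function first, then feed it into the outer expansion.
F(0) = 1
F′(0) = 2/3
F′′(0) = -2/9
F′′′(0) = 26/27
F^(4)(0) = -128/81
F^(5)(0) = 1442/243
F^(6)(0) = -343*2^(49/65)*3^(7/52)*5^(97/130)*7^(53/130)/180
The Taylor polynomial is Σ F^(k)(0)/k! · s^k.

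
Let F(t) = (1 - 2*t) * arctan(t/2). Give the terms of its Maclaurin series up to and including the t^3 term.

-t^3/24 - t^2 + t/2

Distribute the polynomial across the series and collect like powers.
F(0) = 0
F′(0) = 1/2
F′′(0) = -2
F′′′(0) = -1/4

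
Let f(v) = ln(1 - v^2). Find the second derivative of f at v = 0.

-2

Apply the Taylor formula c_k = f^(k)(a)/k!.
From the series, [v^2] f = -1; multiply by 2! = 2 to get -2.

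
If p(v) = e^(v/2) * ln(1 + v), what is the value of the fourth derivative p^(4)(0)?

Multiply the two series term by term and collect like powers.
The coefficient of v^4 in the expansion is -1/8, so p^(4)(0) = 4! * (-1/8) = -3.

-3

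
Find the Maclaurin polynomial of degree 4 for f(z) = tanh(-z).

z^3/3 - z

[z^0] = 0;  [z^1] = -1;  [z^2] = 0;  [z^3] = 1/3;  [z^4] = 0.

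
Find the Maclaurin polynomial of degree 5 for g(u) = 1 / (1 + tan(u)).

Expand as Σ (-1)^k u^k with u equal to the inner function's series.
g(0) = 1
g′(0) = -1
g′′(0) = 2
g′′′(0) = -8
g^(4)(0) = 40
g^(5)(0) = -256
Then c_k = g^(k)(0)/k! gives each Taylor coefficient.

-32*u^5/15 + 5*u^4/3 - 4*u^3/3 + u^2 - u + 1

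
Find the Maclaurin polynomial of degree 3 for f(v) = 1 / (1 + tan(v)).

Use the geometric series for the reciprocal, then substitute.

-4*v^3/3 + v^2 - v + 1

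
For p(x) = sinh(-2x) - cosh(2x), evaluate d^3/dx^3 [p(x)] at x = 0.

-8

Add the two expansions coefficient-wise.
The coefficient of x^3 in the expansion is -4/3, so p′′′(0) = 3! * (-4/3) = -8.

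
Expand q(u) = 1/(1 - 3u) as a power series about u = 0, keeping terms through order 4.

[u^0] = 1;  [u^1] = 3;  [u^2] = 9;  [u^3] = 27;  [u^4] = 81.

81*u^4 + 27*u^3 + 9*u^2 + 3*u + 1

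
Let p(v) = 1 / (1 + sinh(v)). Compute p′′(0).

2

Write 1/(1+u) = 1 - u + u^2 - u^3 + ... and substitute the series for u.
The coefficient of v^2 in the expansion is 1, so p′′(0) = 2! * (1) = 2.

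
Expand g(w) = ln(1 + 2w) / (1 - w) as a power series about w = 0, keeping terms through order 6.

-28*w^6/5 + 76*w^5/15 - 4*w^4/3 + 8*w^3/3 + 2*w

Use 1/(1 - r) = Σ r^k on the denominator, then take the Cauchy product.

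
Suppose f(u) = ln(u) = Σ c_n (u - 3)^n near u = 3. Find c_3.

[(u - 3)^0] = ln(3);  [(u - 3)^1] = 1/3;  [(u - 3)^2] = -1/18;  [(u - 3)^3] = 1/81.
So c_3 = f′′′(3)/3! = 1/81.

1/81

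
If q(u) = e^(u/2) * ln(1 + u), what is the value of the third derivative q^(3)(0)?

5/4

Write out both Maclaurin series and multiply, keeping only the needed powers.
The coefficient of u^3 in the expansion is 5/24, so q′′′(0) = 3! * (5/24) = 5/4.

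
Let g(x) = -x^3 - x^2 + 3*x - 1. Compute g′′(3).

-20

From the series, [(x - 3)^2] g = -10; multiply by 2! = 2 to get -20.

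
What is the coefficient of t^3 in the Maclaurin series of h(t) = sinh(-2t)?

h(0) = 0
h′(0) = -2
h′′(0) = 0
h′′′(0) = -8
So c_3 = h′′′(0)/3! = -4/3.

-4/3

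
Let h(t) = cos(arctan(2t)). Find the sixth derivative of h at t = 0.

-14400

Substitute the inner expansion into the outer series and collect powers.
From the series, [t^6] h = -20; multiply by 6! = 720 to get -14400.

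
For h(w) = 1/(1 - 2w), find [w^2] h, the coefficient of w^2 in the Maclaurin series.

4

[w^0] = 1;  [w^1] = 2;  [w^2] = 4.
So c_2 = h′′(0)/2! = 4.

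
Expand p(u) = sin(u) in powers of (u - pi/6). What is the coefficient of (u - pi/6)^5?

sqrt(3)/240

p(pi/6) = 1/2
p′(pi/6) = sqrt(3)/2
p′′(pi/6) = -1/2
p′′′(pi/6) = -sqrt(3)/2
p^(4)(pi/6) = 1/2
p^(5)(pi/6) = sqrt(3)/2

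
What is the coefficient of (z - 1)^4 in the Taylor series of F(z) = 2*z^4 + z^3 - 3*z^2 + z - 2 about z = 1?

2

Differentiate repeatedly and evaluate at the center.
F(1) = -1
F′(1) = 6
F′′(1) = 24
F′′′(1) = 54
F^(4)(1) = 48
The Taylor polynomial is Σ F^(k)(1)/k! · (z - 1)^k.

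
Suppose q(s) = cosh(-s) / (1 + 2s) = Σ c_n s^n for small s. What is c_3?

Write out both Maclaurin series and multiply, keeping only the needed powers.

-9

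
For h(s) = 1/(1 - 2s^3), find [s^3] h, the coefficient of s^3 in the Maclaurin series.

[s^0] = 1;  [s^1] = 0;  [s^2] = 0;  [s^3] = 2.
So c_3 = h′′′(0)/3! = 2.

2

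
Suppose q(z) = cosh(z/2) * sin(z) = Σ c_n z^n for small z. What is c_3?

Write out both Maclaurin series and multiply, keeping only the needed powers.
q(0) = 0
q′(0) = 1
q′′(0) = 0
q′′′(0) = -1/4
So c_3 = q′′′(0)/3! = -1/24.

-1/24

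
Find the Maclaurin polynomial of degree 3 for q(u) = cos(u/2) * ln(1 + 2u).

Write out both Maclaurin series and multiply, keeping only the needed powers.
q(0) = 0
q′(0) = 2
q′′(0) = -4
q′′′(0) = 29/2
The Taylor polynomial is Σ q^(k)(0)/k! · u^k.

29*u^3/12 - 2*u^2 + 2*u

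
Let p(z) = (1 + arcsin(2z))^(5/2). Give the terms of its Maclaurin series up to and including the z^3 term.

35*z^3/6 + 15*z^2/2 + 5*z + 1

Compose series: expand the inner function first, then feed it into the outer expansion.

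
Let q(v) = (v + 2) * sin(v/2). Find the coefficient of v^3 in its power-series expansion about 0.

-1/24

Shift and add copies of the series according to the polynomial's terms.
[v^0] = 0;  [v^1] = 1;  [v^2] = 1/2;  [v^3] = -1/24.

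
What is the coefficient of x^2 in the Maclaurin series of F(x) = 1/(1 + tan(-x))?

1

Plug the Maclaurin series of the inner function into that of the outer and collect terms.
F(0) = 1
F′(0) = 1
F′′(0) = 2
Dividing each by k! gives the coefficients c_0, ..., c_2.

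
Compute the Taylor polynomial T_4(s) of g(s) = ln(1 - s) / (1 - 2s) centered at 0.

-131*s^4/12 - 16*s^3/3 - 5*s^2/2 - s

Take the Cauchy product of the two expansions.
g(0) = 0
g′(0) = -1
g′′(0) = -5
g′′′(0) = -32
g^(4)(0) = -262
Dividing each by k! gives the coefficients c_0, ..., c_4.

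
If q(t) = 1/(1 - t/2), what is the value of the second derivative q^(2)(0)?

1/2

The coefficient of t^2 in the expansion is 1/4, so q′′(0) = 2! * (1/4) = 1/2.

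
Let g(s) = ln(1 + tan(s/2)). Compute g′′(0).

Substitute the inner expansion into the outer series and collect powers.
From the series, [s^2] g = -1/8; multiply by 2! = 2 to get -1/4.

-1/4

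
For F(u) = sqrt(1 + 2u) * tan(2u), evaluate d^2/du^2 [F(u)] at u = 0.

Write out both Maclaurin series and multiply, keeping only the needed powers.
The coefficient of u^2 in the expansion is 2, so F′′(0) = 2! * (2) = 4.

4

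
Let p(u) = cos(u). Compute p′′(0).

From the series, [u^2] p = -1/2; multiply by 2! = 2 to get -1.

-1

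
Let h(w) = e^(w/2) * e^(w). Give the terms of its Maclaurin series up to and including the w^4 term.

27*w^4/128 + 9*w^3/16 + 9*w^2/8 + 3*w/2 + 1

Write out both Maclaurin series and multiply, keeping only the needed powers.
h(0) = 1
h′(0) = 3/2
h′′(0) = 9/4
h′′′(0) = 27/8
h^(4)(0) = 81/16
The Taylor polynomial is Σ h^(k)(0)/k! · w^k.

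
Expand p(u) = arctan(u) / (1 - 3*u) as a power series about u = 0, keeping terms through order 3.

Use 1/(1 - r) = Σ r^k on the denominator, then take the Cauchy product.

26*u^3/3 + 3*u^2 + u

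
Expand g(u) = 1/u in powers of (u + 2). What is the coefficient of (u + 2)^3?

-1/16

g(-2) = -1/2
g′(-2) = -1/4
g′′(-2) = -1/4
g′′′(-2) = -3/8
Then c_k = g^(k)(-2)/k! gives each Taylor coefficient.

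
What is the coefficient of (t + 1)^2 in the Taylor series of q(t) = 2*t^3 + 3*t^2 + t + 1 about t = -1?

-3

Use the known series and substitute for the argument.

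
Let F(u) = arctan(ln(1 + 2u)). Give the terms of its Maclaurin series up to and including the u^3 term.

Let u equal the inner series; expand the outer function in u and truncate.
F(0) = 0
F′(0) = 2
F′′(0) = -4
F′′′(0) = 0
Then c_k = F^(k)(0)/k! gives each Taylor coefficient.

-2*u^2 + 2*u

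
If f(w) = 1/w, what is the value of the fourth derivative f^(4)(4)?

The coefficient of (w - 4)^4 in the expansion is 1/1024, so f^(4)(4) = 4! * (1/1024) = 3/128.

3/128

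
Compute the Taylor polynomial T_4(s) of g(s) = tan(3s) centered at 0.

9*s^3 + 3*s

[s^0] = 0;  [s^1] = 3;  [s^2] = 0;  [s^3] = 9;  [s^4] = 0.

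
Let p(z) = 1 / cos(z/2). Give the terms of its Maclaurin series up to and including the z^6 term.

61*z^6/46080 + 5*z^4/384 + z^2/8 + 1

Invert the denominator's series and multiply.
[z^0] = 1;  [z^1] = 0;  [z^2] = 1/8;  [z^3] = 0;  [z^4] = 5/384;  [z^5] = 0;  [z^6] = 61/46080.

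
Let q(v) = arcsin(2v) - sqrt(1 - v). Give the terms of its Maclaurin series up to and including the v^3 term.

Combine the two series term by term.
q(0) = -1
q′(0) = 5/2
q′′(0) = 1/4
q′′′(0) = 67/8
Dividing each by k! gives the coefficients c_0, ..., c_3.

67*v^3/48 + v^2/8 + 5*v/2 - 1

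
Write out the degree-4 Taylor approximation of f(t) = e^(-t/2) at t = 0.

t^4/384 - t^3/48 + t^2/8 - t/2 + 1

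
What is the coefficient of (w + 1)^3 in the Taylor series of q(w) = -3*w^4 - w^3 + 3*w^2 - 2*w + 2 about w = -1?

11

q(-1) = 5
q′(-1) = 1
q′′(-1) = -24
q′′′(-1) = 66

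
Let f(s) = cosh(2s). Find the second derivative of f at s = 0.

The coefficient of s^2 in the expansion is 2, so f′′(0) = 2! * (2) = 4.

4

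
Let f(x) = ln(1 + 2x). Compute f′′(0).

-4

Apply the Taylor formula c_k = f^(k)(a)/k!.
The coefficient of x^2 in the expansion is -2, so f′′(0) = 2! * (-2) = -4.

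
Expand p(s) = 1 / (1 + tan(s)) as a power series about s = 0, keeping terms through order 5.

Expand as Σ (-1)^k u^k with u equal to the inner function's series.
[s^0] = 1;  [s^1] = -1;  [s^2] = 1;  [s^3] = -4/3;  [s^4] = 5/3;  [s^5] = -32/15.

-32*s^5/15 + 5*s^4/3 - 4*s^3/3 + s^2 - s + 1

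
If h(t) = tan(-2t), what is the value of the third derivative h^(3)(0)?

Differentiate repeatedly and evaluate at the center.
The coefficient of t^3 in the expansion is -8/3, so h′′′(0) = 3! * (-8/3) = -16.

-16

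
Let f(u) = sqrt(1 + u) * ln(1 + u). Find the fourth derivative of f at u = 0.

Take the Cauchy product of the two expansions.
From the series, [u^4] f = 1/24; multiply by 4! = 24 to get 1.

1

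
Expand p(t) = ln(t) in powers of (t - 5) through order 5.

Differentiate repeatedly and evaluate at the center.
p(5) = ln(5)
p′(5) = 1/5
p′′(5) = -1/25
p′′′(5) = 2/125
p^(4)(5) = -6/625
p^(5)(5) = 24/3125

(t - 5)^5/15625 - (t - 5)^4/2500 + (t - 5)^3/375 - (t - 5)^2/50 + (t - 5)/5 + ln(5)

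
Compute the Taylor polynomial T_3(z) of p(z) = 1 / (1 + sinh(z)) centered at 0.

-7*z^3/6 + z^2 - z + 1

Expand as Σ (-1)^k u^k with u equal to the inner function's series.
[z^0] = 1;  [z^1] = -1;  [z^2] = 1;  [z^3] = -7/6.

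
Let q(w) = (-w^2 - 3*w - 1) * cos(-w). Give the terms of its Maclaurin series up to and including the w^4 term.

Distribute the polynomial across the series and collect like powers.
q(0) = -1
q′(0) = -3
q′′(0) = -1
q′′′(0) = 9
q^(4)(0) = 11
The Taylor polynomial is Σ q^(k)(0)/k! · w^k.

11*w^4/24 + 3*w^3/2 - w^2/2 - 3*w - 1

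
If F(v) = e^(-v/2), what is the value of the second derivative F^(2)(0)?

1/4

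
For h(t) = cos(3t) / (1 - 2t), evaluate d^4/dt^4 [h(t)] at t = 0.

Multiply the two series term by term and collect like powers.
The coefficient of t^4 in the expansion is 11/8, so h^(4)(0) = 4! * (11/8) = 33.

33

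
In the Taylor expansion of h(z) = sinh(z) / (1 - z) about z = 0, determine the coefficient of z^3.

Write out both Maclaurin series and multiply, keeping only the needed powers.
h(0) = 0
h′(0) = 1
h′′(0) = 2
h′′′(0) = 7
The Taylor polynomial is Σ h^(k)(0)/k! · z^k.

7/6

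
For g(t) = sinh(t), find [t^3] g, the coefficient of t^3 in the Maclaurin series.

g(0) = 0
g′(0) = 1
g′′(0) = 0
g′′′(0) = 1
Then c_k = g^(k)(0)/k! gives each Taylor coefficient.

1/6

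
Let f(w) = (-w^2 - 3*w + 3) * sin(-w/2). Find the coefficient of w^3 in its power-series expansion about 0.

9/16

Shift and add copies of the series according to the polynomial's terms.
[w^0] = 0;  [w^1] = -3/2;  [w^2] = 3/2;  [w^3] = 9/16.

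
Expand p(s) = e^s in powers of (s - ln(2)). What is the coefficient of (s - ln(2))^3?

1/3

p(ln(2)) = 2
p′(ln(2)) = 2
p′′(ln(2)) = 2
p′′′(ln(2)) = 2
So c_3 = p′′′(ln(2))/3! = 1/3.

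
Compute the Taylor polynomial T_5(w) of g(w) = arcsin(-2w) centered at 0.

[w^0] = 0;  [w^1] = -2;  [w^2] = 0;  [w^3] = -4/3;  [w^4] = 0;  [w^5] = -12/5.

-12*w^5/5 - 4*w^3/3 - 2*w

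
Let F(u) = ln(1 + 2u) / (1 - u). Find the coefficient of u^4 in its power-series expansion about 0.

-4/3

Take the Cauchy product of the two expansions.
F(0) = 0
F′(0) = 2
F′′(0) = 0
F′′′(0) = 16
F^(4)(0) = -32
Then c_k = F^(k)(0)/k! gives each Taylor coefficient.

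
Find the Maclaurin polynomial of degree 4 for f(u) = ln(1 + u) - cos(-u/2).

-97*u^4/384 + u^3/3 - 3*u^2/8 + u - 1

Combine the two series term by term.
f(0) = -1
f′(0) = 1
f′′(0) = -3/4
f′′′(0) = 2
f^(4)(0) = -97/16
Dividing each by k! gives the coefficients c_0, ..., c_4.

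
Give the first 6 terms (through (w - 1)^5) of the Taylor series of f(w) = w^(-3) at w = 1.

-21*(w - 1)^5 + 15*(w - 1)^4 - 10*(w - 1)^3 + 6*(w - 1)^2 - 3*(w - 1) + 1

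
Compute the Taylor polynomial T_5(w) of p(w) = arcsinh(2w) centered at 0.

12*w^5/5 - 4*w^3/3 + 2*w

p(0) = 0
p′(0) = 2
p′′(0) = 0
p′′′(0) = -8
p^(4)(0) = 0
p^(5)(0) = 288
The Taylor polynomial is Σ p^(k)(0)/k! · w^k.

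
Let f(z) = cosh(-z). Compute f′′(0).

1

The coefficient of z^2 in the expansion is 1/2, so f′′(0) = 2! * (1/2) = 1.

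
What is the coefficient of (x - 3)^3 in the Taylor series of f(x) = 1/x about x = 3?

f(3) = 1/3
f′(3) = -1/9
f′′(3) = 2/27
f′′′(3) = -2/27
Dividing each by k! gives the coefficients c_0, ..., c_3.

-1/81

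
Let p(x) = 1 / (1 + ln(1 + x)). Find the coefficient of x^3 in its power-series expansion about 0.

-7/3

Use the geometric series for the reciprocal, then substitute.
[x^0] = 1;  [x^1] = -1;  [x^2] = 3/2;  [x^3] = -7/3.
So c_3 = p′′′(0)/3! = -7/3.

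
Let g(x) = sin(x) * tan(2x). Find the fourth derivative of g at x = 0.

Multiply the two series term by term and collect like powers.
From the series, [x^4] g = 7/3; multiply by 4! = 24 to get 56.

56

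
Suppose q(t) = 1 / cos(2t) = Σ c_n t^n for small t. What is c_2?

2

Write the quotient as an unknown series and match coefficients against numerator = denominator · series.
q(0) = 1
q′(0) = 0
q′′(0) = 4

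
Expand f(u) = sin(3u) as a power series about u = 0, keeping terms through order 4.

-9*u^3/2 + 3*u

Compute the successive derivatives at the expansion point and divide by k!.
f(0) = 0
f′(0) = 3
f′′(0) = 0
f′′′(0) = -27
f^(4)(0) = 0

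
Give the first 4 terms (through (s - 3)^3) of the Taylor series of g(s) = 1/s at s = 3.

-(s - 3)^3/81 + (s - 3)^2/27 - (s - 3)/9 + 1/3

g(3) = 1/3
g′(3) = -1/9
g′′(3) = 2/27
g′′′(3) = -2/27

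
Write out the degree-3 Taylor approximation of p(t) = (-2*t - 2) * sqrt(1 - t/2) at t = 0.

Shift and add copies of the series according to the polynomial's terms.
p(0) = -2
p′(0) = -3/2
p′′(0) = 9/8
p′′′(0) = 15/32
Then c_k = p^(k)(0)/k! gives each Taylor coefficient.

5*t^3/64 + 9*t^2/16 - 3*t/2 - 2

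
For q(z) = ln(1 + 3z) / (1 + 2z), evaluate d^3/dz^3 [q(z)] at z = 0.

Write out both Maclaurin series and multiply, keeping only the needed powers.
The coefficient of z^3 in the expansion is 30, so q′′′(0) = 3! * (30) = 180.

180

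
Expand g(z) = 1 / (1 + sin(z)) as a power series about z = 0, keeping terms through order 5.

Expand as Σ (-1)^k u^k with u equal to the inner function's series.
[z^0] = 1;  [z^1] = -1;  [z^2] = 1;  [z^3] = -5/6;  [z^4] = 2/3;  [z^5] = -61/120.

-61*z^5/120 + 2*z^4/3 - 5*z^3/6 + z^2 - z + 1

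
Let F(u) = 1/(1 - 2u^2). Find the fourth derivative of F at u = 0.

96

Use the known series and substitute for the argument.
The coefficient of u^4 in the expansion is 4, so F^(4)(0) = 4! * (4) = 96.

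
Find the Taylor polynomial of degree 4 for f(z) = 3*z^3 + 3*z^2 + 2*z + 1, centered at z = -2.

3*(z + 2)^3 - 15*(z + 2)^2 + 26*(z + 2) - 15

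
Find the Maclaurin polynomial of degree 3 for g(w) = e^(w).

w^3/6 + w^2/2 + w + 1

[w^0] = 1;  [w^1] = 1;  [w^2] = 1/2;  [w^3] = 1/6.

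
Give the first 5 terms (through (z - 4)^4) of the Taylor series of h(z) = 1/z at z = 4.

Apply the Taylor formula c_k = f^(k)(a)/k!.
h(4) = 1/4
h′(4) = -1/16
h′′(4) = 1/32
h′′′(4) = -3/128
h^(4)(4) = 3/128

(z - 4)^4/1024 - (z - 4)^3/256 + (z - 4)^2/64 - (z - 4)/16 + 1/4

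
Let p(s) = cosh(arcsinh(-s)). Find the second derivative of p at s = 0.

Plug the Maclaurin series of the inner function into that of the outer and collect terms.
The coefficient of s^2 in the expansion is 1/2, so p′′(0) = 2! * (1/2) = 1.

1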